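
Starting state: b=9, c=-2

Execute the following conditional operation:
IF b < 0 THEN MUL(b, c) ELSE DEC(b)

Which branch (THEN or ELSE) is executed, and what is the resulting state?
Branch: ELSE, Final state: b=8, c=-2

Evaluating condition: b < 0
b = 9
Condition is False, so ELSE branch executes
After DEC(b): b=8, c=-2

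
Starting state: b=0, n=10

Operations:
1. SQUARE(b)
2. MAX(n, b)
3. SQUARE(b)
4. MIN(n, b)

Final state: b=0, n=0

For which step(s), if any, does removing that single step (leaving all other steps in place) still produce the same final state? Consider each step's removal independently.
Step(s) 1, 2, 3

Testing removal of each single step:
Without step 1: final = b=0, n=0 (same)
Without step 2: final = b=0, n=0 (same)
Without step 3: final = b=0, n=0 (same)
Without step 4: final = b=0, n=10 (different)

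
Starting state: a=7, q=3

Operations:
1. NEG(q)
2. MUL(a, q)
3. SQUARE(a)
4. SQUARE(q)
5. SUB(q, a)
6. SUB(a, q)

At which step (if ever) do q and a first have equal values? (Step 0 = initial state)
Never

q and a never become equal during execution.

Comparing values at each step:
Initial: q=3, a=7
After step 1: q=-3, a=7
After step 2: q=-3, a=-21
After step 3: q=-3, a=441
After step 4: q=9, a=441
After step 5: q=-432, a=441
After step 6: q=-432, a=873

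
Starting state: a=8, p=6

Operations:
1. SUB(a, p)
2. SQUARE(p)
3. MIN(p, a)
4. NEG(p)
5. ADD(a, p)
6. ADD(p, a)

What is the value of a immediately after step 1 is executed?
a = 2

Tracing a through execution:
Initial: a = 8
After step 1 (SUB(a, p)): a = 2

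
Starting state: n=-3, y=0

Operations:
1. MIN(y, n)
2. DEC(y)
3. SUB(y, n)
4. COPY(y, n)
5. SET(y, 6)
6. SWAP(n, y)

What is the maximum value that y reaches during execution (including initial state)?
6

Values of y at each step:
Initial: y = 0
After step 1: y = -3
After step 2: y = -4
After step 3: y = -1
After step 4: y = -3
After step 5: y = 6 ← maximum
After step 6: y = -3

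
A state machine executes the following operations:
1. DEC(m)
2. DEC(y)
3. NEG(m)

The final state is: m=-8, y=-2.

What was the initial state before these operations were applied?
m=9, y=-1

Working backwards:
Final state: m=-8, y=-2
Before step 3 (NEG(m)): m=8, y=-2
Before step 2 (DEC(y)): m=8, y=-1
Before step 1 (DEC(m)): m=9, y=-1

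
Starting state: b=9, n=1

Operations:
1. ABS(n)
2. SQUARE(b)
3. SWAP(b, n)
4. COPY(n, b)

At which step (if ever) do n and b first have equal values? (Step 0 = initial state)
Step 4

n and b first become equal after step 4.

Comparing values at each step:
Initial: n=1, b=9
After step 1: n=1, b=9
After step 2: n=1, b=81
After step 3: n=81, b=1
After step 4: n=1, b=1 ← equal!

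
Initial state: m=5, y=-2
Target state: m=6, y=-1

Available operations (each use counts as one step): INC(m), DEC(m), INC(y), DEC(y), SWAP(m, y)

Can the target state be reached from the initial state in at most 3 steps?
Yes

Path (2 steps): INC(m) → INC(y)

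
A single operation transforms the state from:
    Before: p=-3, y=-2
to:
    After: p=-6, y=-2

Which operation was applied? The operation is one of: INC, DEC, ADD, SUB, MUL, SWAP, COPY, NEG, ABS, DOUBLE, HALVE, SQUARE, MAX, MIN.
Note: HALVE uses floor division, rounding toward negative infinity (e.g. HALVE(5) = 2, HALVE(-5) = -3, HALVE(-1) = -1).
DOUBLE(p)

Analyzing the change:
Before: p=-3, y=-2
After: p=-6, y=-2
Variable p changed from -3 to -6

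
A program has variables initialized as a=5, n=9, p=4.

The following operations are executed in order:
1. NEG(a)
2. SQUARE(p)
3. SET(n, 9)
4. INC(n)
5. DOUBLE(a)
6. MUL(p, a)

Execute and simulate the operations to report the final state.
{a: -10, n: 10, p: -160}

Step-by-step execution:
Initial: a=5, n=9, p=4
After step 1 (NEG(a)): a=-5, n=9, p=4
After step 2 (SQUARE(p)): a=-5, n=9, p=16
After step 3 (SET(n, 9)): a=-5, n=9, p=16
After step 4 (INC(n)): a=-5, n=10, p=16
After step 5 (DOUBLE(a)): a=-10, n=10, p=16
After step 6 (MUL(p, a)): a=-10, n=10, p=-160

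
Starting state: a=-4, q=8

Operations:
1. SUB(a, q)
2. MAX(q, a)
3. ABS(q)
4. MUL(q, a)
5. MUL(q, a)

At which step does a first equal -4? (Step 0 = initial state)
Step 0

Tracing a:
Initial: a = -4 ← first occurrence
After step 1: a = -12
After step 2: a = -12
After step 3: a = -12
After step 4: a = -12
After step 5: a = -12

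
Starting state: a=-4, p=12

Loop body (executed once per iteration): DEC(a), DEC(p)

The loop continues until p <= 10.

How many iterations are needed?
2

Tracing iterations:
Initial: a=-4, p=12
After iteration 1: a=-5, p=11
After iteration 2: a=-6, p=10
p <= 10 now holds, so the loop exits after 2 iterations.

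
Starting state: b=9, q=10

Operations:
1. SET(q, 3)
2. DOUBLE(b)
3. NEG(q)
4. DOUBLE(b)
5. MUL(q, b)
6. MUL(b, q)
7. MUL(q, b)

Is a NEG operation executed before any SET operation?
No

First NEG: step 3
First SET: step 1
Since 3 > 1, SET comes first.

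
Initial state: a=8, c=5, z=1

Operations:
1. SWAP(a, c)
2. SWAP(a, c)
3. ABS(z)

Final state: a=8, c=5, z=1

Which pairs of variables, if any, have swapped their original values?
None

Comparing initial and final values:
a: 8 → 8
c: 5 → 5
z: 1 → 1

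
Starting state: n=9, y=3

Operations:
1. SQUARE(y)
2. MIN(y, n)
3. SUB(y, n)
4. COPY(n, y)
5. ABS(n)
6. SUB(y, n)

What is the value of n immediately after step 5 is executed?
n = 0

Tracing n through execution:
Initial: n = 9
After step 1 (SQUARE(y)): n = 9
After step 2 (MIN(y, n)): n = 9
After step 3 (SUB(y, n)): n = 9
After step 4 (COPY(n, y)): n = 0
After step 5 (ABS(n)): n = 0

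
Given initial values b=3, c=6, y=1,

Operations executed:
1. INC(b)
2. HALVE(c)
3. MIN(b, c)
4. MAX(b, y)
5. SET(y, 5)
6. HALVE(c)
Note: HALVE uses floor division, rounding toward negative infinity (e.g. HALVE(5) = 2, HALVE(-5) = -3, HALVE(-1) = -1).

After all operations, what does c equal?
c = 1

Tracing execution:
Step 1: INC(b) → c = 6
Step 2: HALVE(c) → c = 3
Step 3: MIN(b, c) → c = 3
Step 4: MAX(b, y) → c = 3
Step 5: SET(y, 5) → c = 3
Step 6: HALVE(c) → c = 1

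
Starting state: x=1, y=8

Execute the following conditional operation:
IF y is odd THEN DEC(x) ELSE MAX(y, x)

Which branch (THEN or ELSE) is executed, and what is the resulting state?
Branch: ELSE, Final state: x=1, y=8

Evaluating condition: y is odd
Condition is False, so ELSE branch executes
After MAX(y, x): x=1, y=8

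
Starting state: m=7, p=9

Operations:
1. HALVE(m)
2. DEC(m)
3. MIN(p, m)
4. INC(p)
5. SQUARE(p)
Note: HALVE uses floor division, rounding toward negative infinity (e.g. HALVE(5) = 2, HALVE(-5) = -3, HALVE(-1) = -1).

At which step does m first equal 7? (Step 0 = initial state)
Step 0

Tracing m:
Initial: m = 7 ← first occurrence
After step 1: m = 3
After step 2: m = 2
After step 3: m = 2
After step 4: m = 2
After step 5: m = 2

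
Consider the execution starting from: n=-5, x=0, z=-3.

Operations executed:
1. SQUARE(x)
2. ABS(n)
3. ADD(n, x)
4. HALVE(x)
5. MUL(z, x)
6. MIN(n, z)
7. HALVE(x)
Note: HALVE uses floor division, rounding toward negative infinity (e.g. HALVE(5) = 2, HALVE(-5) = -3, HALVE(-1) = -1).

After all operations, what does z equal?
z = 0

Tracing execution:
Step 1: SQUARE(x) → z = -3
Step 2: ABS(n) → z = -3
Step 3: ADD(n, x) → z = -3
Step 4: HALVE(x) → z = -3
Step 5: MUL(z, x) → z = 0
Step 6: MIN(n, z) → z = 0
Step 7: HALVE(x) → z = 0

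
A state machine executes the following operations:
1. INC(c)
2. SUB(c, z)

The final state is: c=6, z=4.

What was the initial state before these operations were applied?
c=9, z=4

Working backwards:
Final state: c=6, z=4
Before step 2 (SUB(c, z)): c=10, z=4
Before step 1 (INC(c)): c=9, z=4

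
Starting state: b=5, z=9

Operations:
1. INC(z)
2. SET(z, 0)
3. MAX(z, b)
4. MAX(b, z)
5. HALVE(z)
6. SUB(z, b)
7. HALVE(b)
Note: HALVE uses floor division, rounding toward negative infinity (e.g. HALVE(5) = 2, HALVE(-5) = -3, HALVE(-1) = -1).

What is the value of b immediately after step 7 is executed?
b = 2

Tracing b through execution:
Initial: b = 5
After step 1 (INC(z)): b = 5
After step 2 (SET(z, 0)): b = 5
After step 3 (MAX(z, b)): b = 5
After step 4 (MAX(b, z)): b = 5
After step 5 (HALVE(z)): b = 5
After step 6 (SUB(z, b)): b = 5
After step 7 (HALVE(b)): b = 2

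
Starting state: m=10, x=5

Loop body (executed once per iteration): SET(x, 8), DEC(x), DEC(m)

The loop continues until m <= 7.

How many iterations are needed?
3

Tracing iterations:
Initial: m=10, x=5
After iteration 1: m=9, x=7
After iteration 2: m=8, x=7
After iteration 3: m=7, x=7
m <= 7 now holds, so the loop exits after 3 iterations.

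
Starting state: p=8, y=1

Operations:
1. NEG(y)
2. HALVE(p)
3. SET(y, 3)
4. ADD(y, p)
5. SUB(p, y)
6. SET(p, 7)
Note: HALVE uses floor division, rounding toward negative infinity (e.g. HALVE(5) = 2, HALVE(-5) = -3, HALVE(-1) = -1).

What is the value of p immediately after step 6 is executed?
p = 7

Tracing p through execution:
Initial: p = 8
After step 1 (NEG(y)): p = 8
After step 2 (HALVE(p)): p = 4
After step 3 (SET(y, 3)): p = 4
After step 4 (ADD(y, p)): p = 4
After step 5 (SUB(p, y)): p = -3
After step 6 (SET(p, 7)): p = 7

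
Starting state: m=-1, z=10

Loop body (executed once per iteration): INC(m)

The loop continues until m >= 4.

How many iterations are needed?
5

Tracing iterations:
Initial: m=-1, z=10
After iteration 1: m=0, z=10
After iteration 2: m=1, z=10
After iteration 3: m=2, z=10
After iteration 4: m=3, z=10
After iteration 5: m=4, z=10
m >= 4 now holds, so the loop exits after 5 iterations.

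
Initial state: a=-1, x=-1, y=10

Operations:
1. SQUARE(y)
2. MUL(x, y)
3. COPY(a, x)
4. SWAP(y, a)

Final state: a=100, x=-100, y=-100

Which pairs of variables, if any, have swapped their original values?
None

Comparing initial and final values:
x: -1 → -100
y: 10 → -100
a: -1 → 100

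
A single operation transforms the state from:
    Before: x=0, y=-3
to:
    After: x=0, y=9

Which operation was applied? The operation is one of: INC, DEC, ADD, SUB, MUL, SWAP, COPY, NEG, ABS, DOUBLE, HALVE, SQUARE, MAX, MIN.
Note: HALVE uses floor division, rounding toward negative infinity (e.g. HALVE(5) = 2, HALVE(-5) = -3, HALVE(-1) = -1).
SQUARE(y)

Analyzing the change:
Before: x=0, y=-3
After: x=0, y=9
Variable y changed from -3 to 9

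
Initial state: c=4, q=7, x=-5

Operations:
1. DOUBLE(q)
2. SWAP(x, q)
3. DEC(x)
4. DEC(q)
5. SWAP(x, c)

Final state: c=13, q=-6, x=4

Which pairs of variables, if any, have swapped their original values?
None

Comparing initial and final values:
q: 7 → -6
c: 4 → 13
x: -5 → 4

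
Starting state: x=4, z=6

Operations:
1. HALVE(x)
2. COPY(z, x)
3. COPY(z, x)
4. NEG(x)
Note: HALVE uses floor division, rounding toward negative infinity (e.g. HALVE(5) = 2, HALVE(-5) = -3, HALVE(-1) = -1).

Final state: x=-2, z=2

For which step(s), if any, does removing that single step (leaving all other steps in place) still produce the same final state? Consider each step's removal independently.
Step(s) 2, 3

Testing removal of each single step:
Without step 1: final = x=-4, z=4 (different)
Without step 2: final = x=-2, z=2 (same)
Without step 3: final = x=-2, z=2 (same)
Without step 4: final = x=2, z=2 (different)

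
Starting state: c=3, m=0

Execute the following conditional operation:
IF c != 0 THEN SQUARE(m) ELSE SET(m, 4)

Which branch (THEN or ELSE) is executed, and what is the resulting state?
Branch: THEN, Final state: c=3, m=0

Evaluating condition: c != 0
c = 3
Condition is True, so THEN branch executes
After SQUARE(m): c=3, m=0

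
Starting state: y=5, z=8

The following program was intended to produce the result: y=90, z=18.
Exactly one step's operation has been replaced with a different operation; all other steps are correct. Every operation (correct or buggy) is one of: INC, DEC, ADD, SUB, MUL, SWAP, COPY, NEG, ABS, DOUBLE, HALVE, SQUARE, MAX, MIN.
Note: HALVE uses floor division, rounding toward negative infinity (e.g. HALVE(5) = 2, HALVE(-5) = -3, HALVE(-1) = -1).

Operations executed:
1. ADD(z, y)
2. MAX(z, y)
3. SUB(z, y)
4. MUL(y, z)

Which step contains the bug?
Step 3

Trace with buggy code:
Initial: y=5, z=8
After step 1: y=5, z=13
After step 2: y=5, z=13
After step 3: y=5, z=8
After step 4: y=40, z=8
Actual final y=40, z=8 ≠ expected y=90, z=18.
Step 3 is the only position where a single-operation replacement can produce the expected result.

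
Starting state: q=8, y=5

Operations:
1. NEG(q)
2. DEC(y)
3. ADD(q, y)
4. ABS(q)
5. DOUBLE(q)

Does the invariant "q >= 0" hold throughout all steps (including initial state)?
No, violated after step 1

The invariant is violated after step 1.

State at each step:
Initial: q=8, y=5
After step 1: q=-8, y=5
After step 2: q=-8, y=4
After step 3: q=-4, y=4
After step 4: q=4, y=4
After step 5: q=8, y=4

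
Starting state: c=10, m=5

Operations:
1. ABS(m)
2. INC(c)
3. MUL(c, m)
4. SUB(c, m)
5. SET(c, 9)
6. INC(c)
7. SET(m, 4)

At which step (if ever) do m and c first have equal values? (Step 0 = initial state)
Never

m and c never become equal during execution.

Comparing values at each step:
Initial: m=5, c=10
After step 1: m=5, c=10
After step 2: m=5, c=11
After step 3: m=5, c=55
After step 4: m=5, c=50
After step 5: m=5, c=9
After step 6: m=5, c=10
After step 7: m=4, c=10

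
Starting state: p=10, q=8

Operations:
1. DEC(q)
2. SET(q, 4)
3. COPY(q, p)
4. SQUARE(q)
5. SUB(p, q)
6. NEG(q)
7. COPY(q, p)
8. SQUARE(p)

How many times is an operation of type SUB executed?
1

Counting SUB operations:
Step 5: SUB(p, q) ← SUB
Total: 1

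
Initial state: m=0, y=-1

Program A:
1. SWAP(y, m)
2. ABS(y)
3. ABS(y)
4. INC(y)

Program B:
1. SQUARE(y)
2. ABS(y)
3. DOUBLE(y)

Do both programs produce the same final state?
No

Program A final state: m=-1, y=1
Program B final state: m=0, y=2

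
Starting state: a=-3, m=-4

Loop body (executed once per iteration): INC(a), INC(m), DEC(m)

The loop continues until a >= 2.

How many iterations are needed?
5

Tracing iterations:
Initial: a=-3, m=-4
After iteration 1: a=-2, m=-4
After iteration 2: a=-1, m=-4
After iteration 3: a=0, m=-4
After iteration 4: a=1, m=-4
After iteration 5: a=2, m=-4
a >= 2 now holds, so the loop exits after 5 iterations.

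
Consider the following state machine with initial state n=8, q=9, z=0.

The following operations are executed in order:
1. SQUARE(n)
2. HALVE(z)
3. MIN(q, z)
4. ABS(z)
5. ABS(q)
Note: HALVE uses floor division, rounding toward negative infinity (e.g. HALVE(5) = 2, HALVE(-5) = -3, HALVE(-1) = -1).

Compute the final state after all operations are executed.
{n: 64, q: 0, z: 0}

Step-by-step execution:
Initial: n=8, q=9, z=0
After step 1 (SQUARE(n)): n=64, q=9, z=0
After step 2 (HALVE(z)): n=64, q=9, z=0
After step 3 (MIN(q, z)): n=64, q=0, z=0
After step 4 (ABS(z)): n=64, q=0, z=0
After step 5 (ABS(q)): n=64, q=0, z=0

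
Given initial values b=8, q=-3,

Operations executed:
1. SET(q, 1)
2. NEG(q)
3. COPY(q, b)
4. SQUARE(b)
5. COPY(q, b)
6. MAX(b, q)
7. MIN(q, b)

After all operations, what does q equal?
q = 64

Tracing execution:
Step 1: SET(q, 1) → q = 1
Step 2: NEG(q) → q = -1
Step 3: COPY(q, b) → q = 8
Step 4: SQUARE(b) → q = 8
Step 5: COPY(q, b) → q = 64
Step 6: MAX(b, q) → q = 64
Step 7: MIN(q, b) → q = 64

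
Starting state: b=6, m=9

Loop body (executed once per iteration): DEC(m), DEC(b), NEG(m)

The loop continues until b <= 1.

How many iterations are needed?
5

Tracing iterations:
Initial: b=6, m=9
After iteration 1: b=5, m=-8
After iteration 2: b=4, m=9
After iteration 3: b=3, m=-8
After iteration 4: b=2, m=9
After iteration 5: b=1, m=-8
b <= 1 now holds, so the loop exits after 5 iterations.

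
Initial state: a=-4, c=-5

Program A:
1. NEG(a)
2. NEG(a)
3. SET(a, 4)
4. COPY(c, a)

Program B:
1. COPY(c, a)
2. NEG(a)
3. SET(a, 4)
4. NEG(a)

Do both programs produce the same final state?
No

Program A final state: a=4, c=4
Program B final state: a=-4, c=-4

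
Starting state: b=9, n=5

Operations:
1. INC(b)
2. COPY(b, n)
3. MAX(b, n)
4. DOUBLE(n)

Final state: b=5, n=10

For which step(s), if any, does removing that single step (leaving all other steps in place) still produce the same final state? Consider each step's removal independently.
Step(s) 1, 3

Testing removal of each single step:
Without step 1: final = b=5, n=10 (same)
Without step 2: final = b=10, n=10 (different)
Without step 3: final = b=5, n=10 (same)
Without step 4: final = b=5, n=5 (different)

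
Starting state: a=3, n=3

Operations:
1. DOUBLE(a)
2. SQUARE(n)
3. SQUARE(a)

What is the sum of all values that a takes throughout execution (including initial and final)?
51

Values of a at each step:
Initial: a = 3
After step 1: a = 6
After step 2: a = 6
After step 3: a = 36
Sum = 3 + 6 + 6 + 36 = 51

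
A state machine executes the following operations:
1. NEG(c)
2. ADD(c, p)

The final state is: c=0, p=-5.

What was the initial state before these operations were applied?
c=-5, p=-5

Working backwards:
Final state: c=0, p=-5
Before step 2 (ADD(c, p)): c=5, p=-5
Before step 1 (NEG(c)): c=-5, p=-5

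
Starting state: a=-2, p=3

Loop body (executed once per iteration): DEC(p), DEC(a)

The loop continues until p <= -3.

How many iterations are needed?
6

Tracing iterations:
Initial: a=-2, p=3
After iteration 1: a=-3, p=2
After iteration 2: a=-4, p=1
After iteration 3: a=-5, p=0
After iteration 4: a=-6, p=-1
After iteration 5: a=-7, p=-2
After iteration 6: a=-8, p=-3
p <= -3 now holds, so the loop exits after 6 iterations.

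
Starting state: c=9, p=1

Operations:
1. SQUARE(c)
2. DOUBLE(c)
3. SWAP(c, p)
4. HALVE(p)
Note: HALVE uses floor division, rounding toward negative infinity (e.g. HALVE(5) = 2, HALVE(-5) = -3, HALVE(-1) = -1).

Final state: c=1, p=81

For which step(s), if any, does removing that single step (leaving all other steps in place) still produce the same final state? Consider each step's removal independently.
None - removing any single step changes the final result

Testing removal of each single step:
Without step 1: final = c=1, p=9 (different)
Without step 2: final = c=1, p=40 (different)
Without step 3: final = c=162, p=0 (different)
Without step 4: final = c=1, p=162 (different)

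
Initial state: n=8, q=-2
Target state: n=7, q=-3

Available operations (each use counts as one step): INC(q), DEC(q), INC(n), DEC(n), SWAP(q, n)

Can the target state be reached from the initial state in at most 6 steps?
Yes

Path (2 steps): DEC(q) → DEC(n)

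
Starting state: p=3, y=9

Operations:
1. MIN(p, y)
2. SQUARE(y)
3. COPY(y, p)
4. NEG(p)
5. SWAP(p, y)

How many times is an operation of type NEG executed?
1

Counting NEG operations:
Step 4: NEG(p) ← NEG
Total: 1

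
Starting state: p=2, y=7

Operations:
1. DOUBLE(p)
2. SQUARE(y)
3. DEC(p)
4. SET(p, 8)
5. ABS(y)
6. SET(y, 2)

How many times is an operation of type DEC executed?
1

Counting DEC operations:
Step 3: DEC(p) ← DEC
Total: 1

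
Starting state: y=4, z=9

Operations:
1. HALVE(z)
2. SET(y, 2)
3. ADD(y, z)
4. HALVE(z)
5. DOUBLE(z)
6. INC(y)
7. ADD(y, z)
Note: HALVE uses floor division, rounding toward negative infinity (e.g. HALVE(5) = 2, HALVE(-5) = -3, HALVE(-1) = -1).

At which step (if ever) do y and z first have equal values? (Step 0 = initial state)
Step 1

y and z first become equal after step 1.

Comparing values at each step:
Initial: y=4, z=9
After step 1: y=4, z=4 ← equal!
After step 2: y=2, z=4
After step 3: y=6, z=4
After step 4: y=6, z=2
After step 5: y=6, z=4
After step 6: y=7, z=4
After step 7: y=11, z=4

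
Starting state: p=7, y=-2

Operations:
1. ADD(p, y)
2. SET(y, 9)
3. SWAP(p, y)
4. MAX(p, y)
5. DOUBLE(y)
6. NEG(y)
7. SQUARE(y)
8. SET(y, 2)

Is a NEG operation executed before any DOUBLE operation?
No

First NEG: step 6
First DOUBLE: step 5
Since 6 > 5, DOUBLE comes first.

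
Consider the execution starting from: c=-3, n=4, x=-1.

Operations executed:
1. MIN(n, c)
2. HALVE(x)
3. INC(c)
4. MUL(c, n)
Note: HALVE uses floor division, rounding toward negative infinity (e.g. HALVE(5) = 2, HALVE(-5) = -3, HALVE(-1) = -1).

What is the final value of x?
x = -1

Tracing execution:
Step 1: MIN(n, c) → x = -1
Step 2: HALVE(x) → x = -1
Step 3: INC(c) → x = -1
Step 4: MUL(c, n) → x = -1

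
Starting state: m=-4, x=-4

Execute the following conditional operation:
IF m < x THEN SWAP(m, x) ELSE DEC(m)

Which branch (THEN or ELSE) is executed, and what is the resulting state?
Branch: ELSE, Final state: m=-5, x=-4

Evaluating condition: m < x
m = -4, x = -4
Condition is False, so ELSE branch executes
After DEC(m): m=-5, x=-4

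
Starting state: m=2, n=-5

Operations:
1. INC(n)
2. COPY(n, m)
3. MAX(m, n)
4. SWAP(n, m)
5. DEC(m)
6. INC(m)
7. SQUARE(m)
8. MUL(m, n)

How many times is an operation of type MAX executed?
1

Counting MAX operations:
Step 3: MAX(m, n) ← MAX
Total: 1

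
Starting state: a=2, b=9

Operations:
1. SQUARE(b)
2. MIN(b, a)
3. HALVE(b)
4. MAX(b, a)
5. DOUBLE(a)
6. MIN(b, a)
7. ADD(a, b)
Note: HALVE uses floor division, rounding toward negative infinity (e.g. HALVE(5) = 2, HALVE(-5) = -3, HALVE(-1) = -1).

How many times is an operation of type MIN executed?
2

Counting MIN operations:
Step 2: MIN(b, a) ← MIN
Step 6: MIN(b, a) ← MIN
Total: 2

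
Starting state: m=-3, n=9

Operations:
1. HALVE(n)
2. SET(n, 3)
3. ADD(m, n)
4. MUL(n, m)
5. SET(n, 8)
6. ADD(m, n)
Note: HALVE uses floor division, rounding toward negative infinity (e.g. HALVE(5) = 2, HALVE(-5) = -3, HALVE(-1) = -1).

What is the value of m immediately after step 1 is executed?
m = -3

Tracing m through execution:
Initial: m = -3
After step 1 (HALVE(n)): m = -3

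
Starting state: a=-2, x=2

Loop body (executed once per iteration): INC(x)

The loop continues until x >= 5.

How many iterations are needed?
3

Tracing iterations:
Initial: a=-2, x=2
After iteration 1: a=-2, x=3
After iteration 2: a=-2, x=4
After iteration 3: a=-2, x=5
x >= 5 now holds, so the loop exits after 3 iterations.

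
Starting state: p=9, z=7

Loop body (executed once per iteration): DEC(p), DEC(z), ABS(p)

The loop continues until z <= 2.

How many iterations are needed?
5

Tracing iterations:
Initial: p=9, z=7
After iteration 1: p=8, z=6
After iteration 2: p=7, z=5
After iteration 3: p=6, z=4
After iteration 4: p=5, z=3
After iteration 5: p=4, z=2
z <= 2 now holds, so the loop exits after 5 iterations.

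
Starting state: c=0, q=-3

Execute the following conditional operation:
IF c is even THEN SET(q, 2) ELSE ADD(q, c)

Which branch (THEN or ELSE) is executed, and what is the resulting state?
Branch: THEN, Final state: c=0, q=2

Evaluating condition: c is even
Condition is True, so THEN branch executes
After SET(q, 2): c=0, q=2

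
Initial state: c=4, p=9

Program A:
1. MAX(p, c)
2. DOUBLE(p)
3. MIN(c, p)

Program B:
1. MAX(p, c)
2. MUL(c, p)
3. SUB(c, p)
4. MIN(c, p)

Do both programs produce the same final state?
No

Program A final state: c=4, p=18
Program B final state: c=9, p=9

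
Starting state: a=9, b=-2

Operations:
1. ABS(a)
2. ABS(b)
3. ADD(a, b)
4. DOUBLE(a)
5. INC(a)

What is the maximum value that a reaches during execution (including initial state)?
23

Values of a at each step:
Initial: a = 9
After step 1: a = 9
After step 2: a = 9
After step 3: a = 11
After step 4: a = 22
After step 5: a = 23 ← maximum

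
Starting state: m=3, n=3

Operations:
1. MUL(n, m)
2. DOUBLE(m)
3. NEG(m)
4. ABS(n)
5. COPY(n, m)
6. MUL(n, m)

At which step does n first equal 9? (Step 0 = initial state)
Step 1

Tracing n:
Initial: n = 3
After step 1: n = 9 ← first occurrence
After step 2: n = 9
After step 3: n = 9
After step 4: n = 9
After step 5: n = -6
After step 6: n = 36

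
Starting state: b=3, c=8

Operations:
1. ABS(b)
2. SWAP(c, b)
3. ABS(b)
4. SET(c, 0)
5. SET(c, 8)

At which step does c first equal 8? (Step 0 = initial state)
Step 0

Tracing c:
Initial: c = 8 ← first occurrence
After step 1: c = 8
After step 2: c = 3
After step 3: c = 3
After step 4: c = 0
After step 5: c = 8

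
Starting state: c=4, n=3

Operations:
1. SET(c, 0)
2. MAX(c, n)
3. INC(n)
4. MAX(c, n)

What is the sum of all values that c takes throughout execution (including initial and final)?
14

Values of c at each step:
Initial: c = 4
After step 1: c = 0
After step 2: c = 3
After step 3: c = 3
After step 4: c = 4
Sum = 4 + 0 + 3 + 3 + 4 = 14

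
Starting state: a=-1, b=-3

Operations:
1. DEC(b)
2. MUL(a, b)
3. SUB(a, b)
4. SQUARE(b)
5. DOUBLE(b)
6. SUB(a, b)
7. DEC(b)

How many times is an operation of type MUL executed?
1

Counting MUL operations:
Step 2: MUL(a, b) ← MUL
Total: 1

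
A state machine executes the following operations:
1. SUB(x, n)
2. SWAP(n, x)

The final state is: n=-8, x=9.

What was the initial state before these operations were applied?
n=9, x=1

Working backwards:
Final state: n=-8, x=9
Before step 2 (SWAP(n, x)): n=9, x=-8
Before step 1 (SUB(x, n)): n=9, x=1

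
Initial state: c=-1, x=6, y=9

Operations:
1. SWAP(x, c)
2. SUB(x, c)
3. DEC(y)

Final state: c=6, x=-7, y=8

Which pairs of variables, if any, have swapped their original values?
None

Comparing initial and final values:
x: 6 → -7
c: -1 → 6
y: 9 → 8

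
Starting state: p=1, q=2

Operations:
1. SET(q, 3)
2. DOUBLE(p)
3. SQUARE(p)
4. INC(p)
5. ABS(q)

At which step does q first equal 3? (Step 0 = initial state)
Step 1

Tracing q:
Initial: q = 2
After step 1: q = 3 ← first occurrence
After step 2: q = 3
After step 3: q = 3
After step 4: q = 3
After step 5: q = 3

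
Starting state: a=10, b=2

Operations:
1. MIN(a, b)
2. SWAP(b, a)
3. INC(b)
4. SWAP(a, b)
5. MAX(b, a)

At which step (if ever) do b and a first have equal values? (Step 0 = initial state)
Step 1

b and a first become equal after step 1.

Comparing values at each step:
Initial: b=2, a=10
After step 1: b=2, a=2 ← equal!
After step 2: b=2, a=2 ← equal!
After step 3: b=3, a=2
After step 4: b=2, a=3
After step 5: b=3, a=3 ← equal!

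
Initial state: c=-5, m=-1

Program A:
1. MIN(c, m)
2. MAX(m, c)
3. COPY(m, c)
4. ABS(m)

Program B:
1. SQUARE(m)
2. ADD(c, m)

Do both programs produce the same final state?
No

Program A final state: c=-5, m=5
Program B final state: c=-4, m=1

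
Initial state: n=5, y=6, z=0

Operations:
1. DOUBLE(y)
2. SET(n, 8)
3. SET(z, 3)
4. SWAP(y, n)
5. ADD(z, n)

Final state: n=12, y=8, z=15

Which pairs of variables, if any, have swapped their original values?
None

Comparing initial and final values:
n: 5 → 12
y: 6 → 8
z: 0 → 15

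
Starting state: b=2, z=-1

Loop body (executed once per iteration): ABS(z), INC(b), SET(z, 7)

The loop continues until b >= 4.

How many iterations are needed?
2

Tracing iterations:
Initial: b=2, z=-1
After iteration 1: b=3, z=7
After iteration 2: b=4, z=7
b >= 4 now holds, so the loop exits after 2 iterations.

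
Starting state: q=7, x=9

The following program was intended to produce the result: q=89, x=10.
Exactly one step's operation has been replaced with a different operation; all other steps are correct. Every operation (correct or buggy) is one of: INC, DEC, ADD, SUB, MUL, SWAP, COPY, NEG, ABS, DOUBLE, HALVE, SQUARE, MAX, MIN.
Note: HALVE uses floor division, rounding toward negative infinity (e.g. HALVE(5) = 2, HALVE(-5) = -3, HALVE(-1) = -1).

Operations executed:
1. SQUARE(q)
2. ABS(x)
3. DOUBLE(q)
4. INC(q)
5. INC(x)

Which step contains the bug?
Step 4

Trace with buggy code:
Initial: q=7, x=9
After step 1: q=49, x=9
After step 2: q=49, x=9
After step 3: q=98, x=9
After step 4: q=99, x=9
After step 5: q=99, x=10
Actual final q=99, x=10 ≠ expected q=89, x=10.
Step 4 is the only position where a single-operation replacement can produce the expected result.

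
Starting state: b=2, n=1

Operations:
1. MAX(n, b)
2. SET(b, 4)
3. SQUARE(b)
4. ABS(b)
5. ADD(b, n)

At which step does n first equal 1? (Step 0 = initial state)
Step 0

Tracing n:
Initial: n = 1 ← first occurrence
After step 1: n = 2
After step 2: n = 2
After step 3: n = 2
After step 4: n = 2
After step 5: n = 2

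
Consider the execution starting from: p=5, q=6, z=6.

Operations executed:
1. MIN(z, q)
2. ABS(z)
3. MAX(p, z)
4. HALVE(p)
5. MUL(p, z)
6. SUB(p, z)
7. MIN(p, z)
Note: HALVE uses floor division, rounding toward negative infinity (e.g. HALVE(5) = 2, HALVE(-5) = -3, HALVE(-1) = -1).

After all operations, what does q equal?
q = 6

Tracing execution:
Step 1: MIN(z, q) → q = 6
Step 2: ABS(z) → q = 6
Step 3: MAX(p, z) → q = 6
Step 4: HALVE(p) → q = 6
Step 5: MUL(p, z) → q = 6
Step 6: SUB(p, z) → q = 6
Step 7: MIN(p, z) → q = 6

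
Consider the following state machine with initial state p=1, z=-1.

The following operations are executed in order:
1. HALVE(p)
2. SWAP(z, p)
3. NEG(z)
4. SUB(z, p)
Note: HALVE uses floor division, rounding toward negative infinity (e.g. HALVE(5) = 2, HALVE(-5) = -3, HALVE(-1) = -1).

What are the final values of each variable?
{p: -1, z: 1}

Step-by-step execution:
Initial: p=1, z=-1
After step 1 (HALVE(p)): p=0, z=-1
After step 2 (SWAP(z, p)): p=-1, z=0
After step 3 (NEG(z)): p=-1, z=0
After step 4 (SUB(z, p)): p=-1, z=1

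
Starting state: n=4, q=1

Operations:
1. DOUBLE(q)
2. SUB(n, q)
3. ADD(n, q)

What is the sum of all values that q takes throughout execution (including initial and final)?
7

Values of q at each step:
Initial: q = 1
After step 1: q = 2
After step 2: q = 2
After step 3: q = 2
Sum = 1 + 2 + 2 + 2 = 7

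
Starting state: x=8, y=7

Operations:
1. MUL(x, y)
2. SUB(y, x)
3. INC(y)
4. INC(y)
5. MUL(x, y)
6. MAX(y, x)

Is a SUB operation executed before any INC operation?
Yes

First SUB: step 2
First INC: step 3
Since 2 < 3, SUB comes first.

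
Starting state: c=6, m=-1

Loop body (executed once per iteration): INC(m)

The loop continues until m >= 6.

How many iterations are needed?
7

Tracing iterations:
Initial: c=6, m=-1
After iteration 1: c=6, m=0
After iteration 2: c=6, m=1
After iteration 3: c=6, m=2
After iteration 4: c=6, m=3
After iteration 5: c=6, m=4
After iteration 6: c=6, m=5
After iteration 7: c=6, m=6
m >= 6 now holds, so the loop exits after 7 iterations.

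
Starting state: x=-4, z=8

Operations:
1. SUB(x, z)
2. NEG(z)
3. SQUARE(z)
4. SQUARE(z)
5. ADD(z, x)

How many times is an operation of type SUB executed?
1

Counting SUB operations:
Step 1: SUB(x, z) ← SUB
Total: 1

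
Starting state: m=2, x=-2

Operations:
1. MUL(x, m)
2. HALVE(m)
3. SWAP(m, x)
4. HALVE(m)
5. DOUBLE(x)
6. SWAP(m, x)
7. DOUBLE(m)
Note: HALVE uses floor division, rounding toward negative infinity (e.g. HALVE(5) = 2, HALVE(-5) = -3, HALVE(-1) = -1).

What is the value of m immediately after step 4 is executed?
m = -2

Tracing m through execution:
Initial: m = 2
After step 1 (MUL(x, m)): m = 2
After step 2 (HALVE(m)): m = 1
After step 3 (SWAP(m, x)): m = -4
After step 4 (HALVE(m)): m = -2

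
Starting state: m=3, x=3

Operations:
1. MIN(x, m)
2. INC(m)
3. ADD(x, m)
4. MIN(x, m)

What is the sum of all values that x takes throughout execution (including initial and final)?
20

Values of x at each step:
Initial: x = 3
After step 1: x = 3
After step 2: x = 3
After step 3: x = 7
After step 4: x = 4
Sum = 3 + 3 + 3 + 7 + 4 = 20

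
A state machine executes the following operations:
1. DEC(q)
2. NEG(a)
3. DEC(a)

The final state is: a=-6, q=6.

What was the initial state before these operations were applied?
a=5, q=7

Working backwards:
Final state: a=-6, q=6
Before step 3 (DEC(a)): a=-5, q=6
Before step 2 (NEG(a)): a=5, q=6
Before step 1 (DEC(q)): a=5, q=7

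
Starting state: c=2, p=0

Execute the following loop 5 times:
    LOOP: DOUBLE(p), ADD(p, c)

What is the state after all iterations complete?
c=2, p=62

Iteration trace:
Start: c=2, p=0
After iteration 1: c=2, p=2
After iteration 2: c=2, p=6
After iteration 3: c=2, p=14
After iteration 4: c=2, p=30
After iteration 5: c=2, p=62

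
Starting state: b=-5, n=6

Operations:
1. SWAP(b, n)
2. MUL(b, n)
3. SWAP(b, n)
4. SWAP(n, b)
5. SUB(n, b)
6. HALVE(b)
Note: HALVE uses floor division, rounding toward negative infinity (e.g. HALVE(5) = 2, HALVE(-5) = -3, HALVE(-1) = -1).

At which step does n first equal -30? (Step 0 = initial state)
Step 3

Tracing n:
Initial: n = 6
After step 1: n = -5
After step 2: n = -5
After step 3: n = -30 ← first occurrence
After step 4: n = -5
After step 5: n = 25
After step 6: n = 25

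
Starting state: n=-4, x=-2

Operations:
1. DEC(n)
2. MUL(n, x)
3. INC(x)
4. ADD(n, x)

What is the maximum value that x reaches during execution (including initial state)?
-1

Values of x at each step:
Initial: x = -2
After step 1: x = -2
After step 2: x = -2
After step 3: x = -1 ← maximum
After step 4: x = -1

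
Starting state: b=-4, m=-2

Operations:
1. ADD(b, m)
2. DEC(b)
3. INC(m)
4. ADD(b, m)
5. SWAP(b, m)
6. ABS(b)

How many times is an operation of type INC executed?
1

Counting INC operations:
Step 3: INC(m) ← INC
Total: 1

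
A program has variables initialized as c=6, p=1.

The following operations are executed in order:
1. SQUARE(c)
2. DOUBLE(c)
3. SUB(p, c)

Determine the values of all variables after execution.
{c: 72, p: -71}

Step-by-step execution:
Initial: c=6, p=1
After step 1 (SQUARE(c)): c=36, p=1
After step 2 (DOUBLE(c)): c=72, p=1
After step 3 (SUB(p, c)): c=72, p=-71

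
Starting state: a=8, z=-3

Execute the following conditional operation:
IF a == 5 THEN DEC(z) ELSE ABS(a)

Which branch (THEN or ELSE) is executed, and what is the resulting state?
Branch: ELSE, Final state: a=8, z=-3

Evaluating condition: a == 5
a = 8
Condition is False, so ELSE branch executes
After ABS(a): a=8, z=-3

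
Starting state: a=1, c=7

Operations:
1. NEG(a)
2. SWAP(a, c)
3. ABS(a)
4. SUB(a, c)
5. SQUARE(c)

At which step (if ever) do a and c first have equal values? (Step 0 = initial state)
Never

a and c never become equal during execution.

Comparing values at each step:
Initial: a=1, c=7
After step 1: a=-1, c=7
After step 2: a=7, c=-1
After step 3: a=7, c=-1
After step 4: a=8, c=-1
After step 5: a=8, c=1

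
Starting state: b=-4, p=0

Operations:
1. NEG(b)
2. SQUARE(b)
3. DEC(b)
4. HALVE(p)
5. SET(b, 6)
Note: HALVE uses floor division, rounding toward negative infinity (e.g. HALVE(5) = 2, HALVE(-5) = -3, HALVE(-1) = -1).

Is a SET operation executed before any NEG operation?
No

First SET: step 5
First NEG: step 1
Since 5 > 1, NEG comes first.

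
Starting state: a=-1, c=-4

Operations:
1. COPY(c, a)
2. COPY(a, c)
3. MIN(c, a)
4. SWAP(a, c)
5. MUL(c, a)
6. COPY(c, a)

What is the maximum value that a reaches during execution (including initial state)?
-1

Values of a at each step:
Initial: a = -1 ← maximum
After step 1: a = -1
After step 2: a = -1
After step 3: a = -1
After step 4: a = -1
After step 5: a = -1
After step 6: a = -1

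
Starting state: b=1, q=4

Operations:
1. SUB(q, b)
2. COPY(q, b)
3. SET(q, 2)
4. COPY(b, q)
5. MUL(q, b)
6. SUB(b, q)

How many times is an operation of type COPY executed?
2

Counting COPY operations:
Step 2: COPY(q, b) ← COPY
Step 4: COPY(b, q) ← COPY
Total: 2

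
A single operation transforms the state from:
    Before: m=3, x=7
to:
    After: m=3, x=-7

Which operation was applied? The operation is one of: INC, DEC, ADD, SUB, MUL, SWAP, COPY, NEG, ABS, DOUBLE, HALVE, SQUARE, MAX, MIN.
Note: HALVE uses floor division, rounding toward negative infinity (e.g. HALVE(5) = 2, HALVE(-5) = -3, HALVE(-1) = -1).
NEG(x)

Analyzing the change:
Before: m=3, x=7
After: m=3, x=-7
Variable x changed from 7 to -7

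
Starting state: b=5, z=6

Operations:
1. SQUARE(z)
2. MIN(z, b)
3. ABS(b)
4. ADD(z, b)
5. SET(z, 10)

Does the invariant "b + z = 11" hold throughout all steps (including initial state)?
No, violated after step 1

The invariant is violated after step 1.

State at each step:
Initial: b=5, z=6
After step 1: b=5, z=36
After step 2: b=5, z=5
After step 3: b=5, z=5
After step 4: b=5, z=10
After step 5: b=5, z=10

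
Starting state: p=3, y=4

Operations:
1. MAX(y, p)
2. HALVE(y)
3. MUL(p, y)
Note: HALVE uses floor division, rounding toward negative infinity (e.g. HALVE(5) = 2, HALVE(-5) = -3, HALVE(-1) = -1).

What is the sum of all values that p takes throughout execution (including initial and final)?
15

Values of p at each step:
Initial: p = 3
After step 1: p = 3
After step 2: p = 3
After step 3: p = 6
Sum = 3 + 3 + 3 + 6 = 15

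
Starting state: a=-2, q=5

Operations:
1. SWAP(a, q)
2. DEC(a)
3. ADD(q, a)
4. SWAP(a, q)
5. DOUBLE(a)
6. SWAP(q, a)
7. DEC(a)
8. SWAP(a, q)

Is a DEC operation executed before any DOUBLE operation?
Yes

First DEC: step 2
First DOUBLE: step 5
Since 2 < 5, DEC comes first.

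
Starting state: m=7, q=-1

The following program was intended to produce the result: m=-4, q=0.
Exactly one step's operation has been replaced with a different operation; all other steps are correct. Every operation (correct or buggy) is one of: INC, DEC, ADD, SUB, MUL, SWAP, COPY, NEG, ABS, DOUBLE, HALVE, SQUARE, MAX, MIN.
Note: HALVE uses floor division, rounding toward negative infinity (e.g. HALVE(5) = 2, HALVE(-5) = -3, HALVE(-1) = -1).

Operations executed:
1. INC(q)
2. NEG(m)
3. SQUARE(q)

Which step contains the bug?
Step 3

Trace with buggy code:
Initial: m=7, q=-1
After step 1: m=7, q=0
After step 2: m=-7, q=0
After step 3: m=-7, q=0
Actual final m=-7, q=0 ≠ expected m=-4, q=0.
Step 3 is the only position where a single-operation replacement can produce the expected result.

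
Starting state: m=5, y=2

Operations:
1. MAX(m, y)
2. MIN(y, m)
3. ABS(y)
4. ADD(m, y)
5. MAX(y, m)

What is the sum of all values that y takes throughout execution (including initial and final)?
17

Values of y at each step:
Initial: y = 2
After step 1: y = 2
After step 2: y = 2
After step 3: y = 2
After step 4: y = 2
After step 5: y = 7
Sum = 2 + 2 + 2 + 2 + 2 + 7 = 17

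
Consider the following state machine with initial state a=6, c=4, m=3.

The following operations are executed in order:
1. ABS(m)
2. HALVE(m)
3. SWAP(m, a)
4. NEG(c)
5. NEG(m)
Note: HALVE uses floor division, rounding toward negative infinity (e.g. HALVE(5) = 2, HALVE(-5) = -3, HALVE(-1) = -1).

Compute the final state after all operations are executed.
{a: 1, c: -4, m: -6}

Step-by-step execution:
Initial: a=6, c=4, m=3
After step 1 (ABS(m)): a=6, c=4, m=3
After step 2 (HALVE(m)): a=6, c=4, m=1
After step 3 (SWAP(m, a)): a=1, c=4, m=6
After step 4 (NEG(c)): a=1, c=-4, m=6
After step 5 (NEG(m)): a=1, c=-4, m=-6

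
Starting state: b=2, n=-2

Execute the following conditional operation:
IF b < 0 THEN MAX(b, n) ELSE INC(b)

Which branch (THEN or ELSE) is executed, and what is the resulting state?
Branch: ELSE, Final state: b=3, n=-2

Evaluating condition: b < 0
b = 2
Condition is False, so ELSE branch executes
After INC(b): b=3, n=-2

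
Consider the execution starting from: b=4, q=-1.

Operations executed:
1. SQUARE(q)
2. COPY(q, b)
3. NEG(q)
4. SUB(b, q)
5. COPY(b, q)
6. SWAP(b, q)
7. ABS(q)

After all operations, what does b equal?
b = -4

Tracing execution:
Step 1: SQUARE(q) → b = 4
Step 2: COPY(q, b) → b = 4
Step 3: NEG(q) → b = 4
Step 4: SUB(b, q) → b = 8
Step 5: COPY(b, q) → b = -4
Step 6: SWAP(b, q) → b = -4
Step 7: ABS(q) → b = -4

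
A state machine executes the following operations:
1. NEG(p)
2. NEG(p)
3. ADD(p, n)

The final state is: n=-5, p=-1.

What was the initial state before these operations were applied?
n=-5, p=4

Working backwards:
Final state: n=-5, p=-1
Before step 3 (ADD(p, n)): n=-5, p=4
Before step 2 (NEG(p)): n=-5, p=-4
Before step 1 (NEG(p)): n=-5, p=4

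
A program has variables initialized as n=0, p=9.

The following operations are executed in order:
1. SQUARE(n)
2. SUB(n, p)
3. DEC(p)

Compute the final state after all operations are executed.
{n: -9, p: 8}

Step-by-step execution:
Initial: n=0, p=9
After step 1 (SQUARE(n)): n=0, p=9
After step 2 (SUB(n, p)): n=-9, p=9
After step 3 (DEC(p)): n=-9, p=8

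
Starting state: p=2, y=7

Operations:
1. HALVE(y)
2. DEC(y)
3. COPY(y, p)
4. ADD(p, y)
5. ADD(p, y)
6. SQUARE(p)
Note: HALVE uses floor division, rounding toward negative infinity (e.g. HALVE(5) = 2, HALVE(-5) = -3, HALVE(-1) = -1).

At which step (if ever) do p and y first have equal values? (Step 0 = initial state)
Step 2

p and y first become equal after step 2.

Comparing values at each step:
Initial: p=2, y=7
After step 1: p=2, y=3
After step 2: p=2, y=2 ← equal!
After step 3: p=2, y=2 ← equal!
After step 4: p=4, y=2
After step 5: p=6, y=2
After step 6: p=36, y=2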